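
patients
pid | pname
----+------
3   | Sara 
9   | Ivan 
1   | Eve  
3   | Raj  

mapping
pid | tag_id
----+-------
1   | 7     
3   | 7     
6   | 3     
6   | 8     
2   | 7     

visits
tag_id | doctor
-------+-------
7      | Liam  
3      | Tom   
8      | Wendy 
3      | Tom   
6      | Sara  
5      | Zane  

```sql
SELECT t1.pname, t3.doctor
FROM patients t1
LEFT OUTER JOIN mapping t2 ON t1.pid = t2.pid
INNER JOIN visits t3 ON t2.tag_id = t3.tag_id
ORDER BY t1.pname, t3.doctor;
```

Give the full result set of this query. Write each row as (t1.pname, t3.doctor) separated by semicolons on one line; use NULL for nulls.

(Eve, Liam); (Raj, Liam); (Sara, Liam)

Step 1 — t1 LEFT JOIN t2 on pid → 4 row(s).
Then INNER JOIN `visits t3` on tag_id: keep only rows whose t2.tag_id appears in t3.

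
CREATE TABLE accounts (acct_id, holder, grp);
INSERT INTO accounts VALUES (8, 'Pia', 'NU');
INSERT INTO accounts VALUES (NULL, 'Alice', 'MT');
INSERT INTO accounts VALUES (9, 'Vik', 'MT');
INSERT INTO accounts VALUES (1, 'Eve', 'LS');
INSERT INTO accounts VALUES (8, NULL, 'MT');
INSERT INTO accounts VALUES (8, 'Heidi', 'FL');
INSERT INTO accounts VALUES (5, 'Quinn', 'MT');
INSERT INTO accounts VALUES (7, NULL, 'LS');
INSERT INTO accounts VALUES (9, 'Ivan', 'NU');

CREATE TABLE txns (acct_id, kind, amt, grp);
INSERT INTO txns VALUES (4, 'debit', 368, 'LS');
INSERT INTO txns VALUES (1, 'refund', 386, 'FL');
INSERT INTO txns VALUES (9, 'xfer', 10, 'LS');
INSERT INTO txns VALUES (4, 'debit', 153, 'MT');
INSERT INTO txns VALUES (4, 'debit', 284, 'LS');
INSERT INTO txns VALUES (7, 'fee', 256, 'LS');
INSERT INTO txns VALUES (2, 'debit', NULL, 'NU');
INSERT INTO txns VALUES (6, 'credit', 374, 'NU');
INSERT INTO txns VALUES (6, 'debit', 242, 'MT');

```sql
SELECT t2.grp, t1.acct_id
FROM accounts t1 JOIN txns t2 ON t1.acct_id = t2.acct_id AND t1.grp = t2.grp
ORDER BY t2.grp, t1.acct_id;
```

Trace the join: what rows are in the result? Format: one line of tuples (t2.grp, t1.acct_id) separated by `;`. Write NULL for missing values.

INNER JOIN keeps only pairs where the ON condition holds.
Matching on t1.acct_id = t2.acct_id AND t1.grp = t2.grp. A NULL in a compared column never satisfies the condition.
- t1 row (acct_id=8, grp=NU): no match → dropped.
- t1 row (acct_id=NULL, grp=MT): no match → dropped.
- t1 row (acct_id=9, grp=MT): no match → dropped.
- t1 row (acct_id=1, grp=LS): no match → dropped.
- t1 row (acct_id=8, grp=MT): no match → dropped.
- t1 row (acct_id=8, grp=FL): no match → dropped.
- t1 row (acct_id=5, grp=MT): no match → dropped.
- t1 row (acct_id=7, grp=LS): matches 1 t2 row(s) → 1 output row(s).
- t1 row (acct_id=9, grp=NU): no match → dropped.
After projecting and ordering:
t2.grp | t1.acct_id
LS | 7

(LS, 7)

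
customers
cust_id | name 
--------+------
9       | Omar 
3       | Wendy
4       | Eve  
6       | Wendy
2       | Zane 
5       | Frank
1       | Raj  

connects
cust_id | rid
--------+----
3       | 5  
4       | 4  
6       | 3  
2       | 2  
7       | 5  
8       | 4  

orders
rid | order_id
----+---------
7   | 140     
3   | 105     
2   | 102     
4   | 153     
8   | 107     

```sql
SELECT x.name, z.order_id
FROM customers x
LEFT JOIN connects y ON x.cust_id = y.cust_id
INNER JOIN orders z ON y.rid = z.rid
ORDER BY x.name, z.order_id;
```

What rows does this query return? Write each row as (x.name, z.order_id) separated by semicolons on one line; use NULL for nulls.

Joins associate left-to-right: customers LEFT JOIN connects on cust_id gives 7 intermediate row(s).
Then INNER JOIN `orders z` on rid: keep only rows whose y.rid appears in z.

(Eve, 153); (Wendy, 105); (Zane, 102)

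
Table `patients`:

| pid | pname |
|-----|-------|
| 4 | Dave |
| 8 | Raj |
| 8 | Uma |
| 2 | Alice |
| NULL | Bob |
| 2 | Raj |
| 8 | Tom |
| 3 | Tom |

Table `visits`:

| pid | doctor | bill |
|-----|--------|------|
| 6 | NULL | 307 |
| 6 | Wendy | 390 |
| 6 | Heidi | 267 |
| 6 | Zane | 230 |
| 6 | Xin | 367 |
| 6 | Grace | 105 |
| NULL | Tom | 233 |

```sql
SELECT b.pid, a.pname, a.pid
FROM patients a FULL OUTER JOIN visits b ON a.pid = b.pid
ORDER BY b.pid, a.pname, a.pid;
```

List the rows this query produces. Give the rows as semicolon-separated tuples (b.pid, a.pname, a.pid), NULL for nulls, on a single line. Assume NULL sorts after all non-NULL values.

(6, NULL, NULL); (6, NULL, NULL); (6, NULL, NULL); (6, NULL, NULL); (6, NULL, NULL); (6, NULL, NULL); (NULL, Alice, 2); (NULL, Bob, NULL); (NULL, Dave, 4); (NULL, Raj, 2); (NULL, Raj, 8); (NULL, Tom, 3); (NULL, Tom, 8); (NULL, Uma, 8); (NULL, NULL, NULL)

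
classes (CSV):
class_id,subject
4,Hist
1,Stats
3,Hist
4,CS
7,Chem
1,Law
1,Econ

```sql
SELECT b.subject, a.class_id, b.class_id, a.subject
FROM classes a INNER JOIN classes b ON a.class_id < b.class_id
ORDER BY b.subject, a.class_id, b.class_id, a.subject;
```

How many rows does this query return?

INNER JOIN keeps only pairs where the ON condition holds.
Matching on a.class_id < b.class_id.
- a[0] class_id=4 → 1 match(es) in b → 1 row(s).
- a[1] class_id=1 → 4 match(es) in b → 4 row(s).
- a[2] class_id=3 → 3 match(es) in b → 3 row(s).
- a[3] class_id=4 → 1 match(es) in b → 1 row(s).
- a[4] class_id=7 → no match; dropped.
- a[5] class_id=1 → 4 match(es) in b → 4 row(s).
- a[6] class_id=1 → 4 match(es) in b → 4 row(s).
Total: 17 rows.

17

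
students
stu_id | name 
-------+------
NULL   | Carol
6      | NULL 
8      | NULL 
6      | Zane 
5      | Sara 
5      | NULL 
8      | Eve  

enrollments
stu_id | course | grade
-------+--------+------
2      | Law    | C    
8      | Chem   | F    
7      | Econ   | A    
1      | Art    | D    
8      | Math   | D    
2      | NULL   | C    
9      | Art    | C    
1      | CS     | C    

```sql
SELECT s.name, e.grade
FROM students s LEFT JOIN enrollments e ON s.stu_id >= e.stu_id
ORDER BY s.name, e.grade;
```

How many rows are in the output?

LEFT JOIN keeps every row from `students`; unmatched rows get NULL for `enrollments`'s columns.
Matching on s.stu_id >= e.stu_id. A NULL in a compared column never satisfies the condition.
Matched pairs: 30; unmatched s rows kept: 1.
Total: 30 matched + 1 padded = 31 rows.

31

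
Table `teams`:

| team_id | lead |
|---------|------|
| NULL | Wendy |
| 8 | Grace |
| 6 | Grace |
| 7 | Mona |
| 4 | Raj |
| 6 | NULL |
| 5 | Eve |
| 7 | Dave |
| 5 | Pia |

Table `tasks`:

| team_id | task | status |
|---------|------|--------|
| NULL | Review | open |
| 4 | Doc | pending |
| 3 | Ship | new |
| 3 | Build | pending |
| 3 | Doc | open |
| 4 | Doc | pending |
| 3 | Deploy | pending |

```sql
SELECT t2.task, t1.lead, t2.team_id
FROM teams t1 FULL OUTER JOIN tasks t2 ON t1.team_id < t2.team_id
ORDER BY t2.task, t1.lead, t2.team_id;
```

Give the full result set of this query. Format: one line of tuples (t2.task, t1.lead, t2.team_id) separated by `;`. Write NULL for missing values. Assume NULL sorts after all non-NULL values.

FULL OUTER JOIN keeps every row from both sides; unmatched rows get NULL for the other side's columns.
Matching on t1.team_id < t2.team_id. A NULL in a compared column never satisfies the condition.
- team_id=NULL: no t2 row matches, row kept with t2 columns NULL.
- team_id=8: no t2 row matches, row kept with t2 columns NULL.
- team_id=6: no t2 row matches, row kept with t2 columns NULL.
- team_id=7: no t2 row matches, row kept with t2 columns NULL.
- team_id=4: no t2 row matches, row kept with t2 columns NULL.
- team_id=6: no t2 row matches, row kept with t2 columns NULL.
- team_id=5: no t2 row matches, row kept with t2 columns NULL.
- team_id=7: no t2 row matches, row kept with t2 columns NULL.
- team_id=5: no t2 row matches, row kept with t2 columns NULL.
- 7 row(s) from t2 found no t1 partner → padded with NULL.

(Build, NULL, 3); (Deploy, NULL, 3); (Doc, NULL, 3); (Doc, NULL, 4); (Doc, NULL, 4); (Review, NULL, NULL); (Ship, NULL, 3); (NULL, Dave, NULL); (NULL, Eve, NULL); (NULL, Grace, NULL); (NULL, Grace, NULL); (NULL, Mona, NULL); (NULL, Pia, NULL); (NULL, Raj, NULL); (NULL, Wendy, NULL); (NULL, NULL, NULL)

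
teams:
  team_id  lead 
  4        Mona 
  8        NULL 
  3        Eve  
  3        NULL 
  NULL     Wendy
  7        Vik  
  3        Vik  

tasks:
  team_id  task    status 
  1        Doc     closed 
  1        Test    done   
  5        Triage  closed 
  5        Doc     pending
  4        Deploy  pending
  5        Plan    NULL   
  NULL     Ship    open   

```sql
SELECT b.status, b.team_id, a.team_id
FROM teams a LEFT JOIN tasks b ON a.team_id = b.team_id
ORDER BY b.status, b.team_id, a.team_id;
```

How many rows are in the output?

LEFT JOIN keeps every row from `teams`; unmatched rows get NULL for `tasks`'s columns.
Matching on a.team_id = b.team_id. A NULL in a compared column never satisfies the condition.
Matched pairs: 1; unmatched a rows kept: 6.
Total: 1 matched + 6 padded = 7 rows.

7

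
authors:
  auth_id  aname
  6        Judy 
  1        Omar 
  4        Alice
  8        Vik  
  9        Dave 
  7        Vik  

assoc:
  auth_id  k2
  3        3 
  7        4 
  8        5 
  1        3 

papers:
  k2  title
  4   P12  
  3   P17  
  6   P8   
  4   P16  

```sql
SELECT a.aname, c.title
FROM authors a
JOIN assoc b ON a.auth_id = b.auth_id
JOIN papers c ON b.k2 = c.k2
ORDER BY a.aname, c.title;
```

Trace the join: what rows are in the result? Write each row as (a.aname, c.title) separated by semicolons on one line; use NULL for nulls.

Evaluate left to right. First `authors a INNER JOIN assoc b` on auth_id: 3 row(s).
Then INNER JOIN `papers c` on k2: keep only rows whose b.k2 appears in c.

(Omar, P17); (Vik, P12); (Vik, P16)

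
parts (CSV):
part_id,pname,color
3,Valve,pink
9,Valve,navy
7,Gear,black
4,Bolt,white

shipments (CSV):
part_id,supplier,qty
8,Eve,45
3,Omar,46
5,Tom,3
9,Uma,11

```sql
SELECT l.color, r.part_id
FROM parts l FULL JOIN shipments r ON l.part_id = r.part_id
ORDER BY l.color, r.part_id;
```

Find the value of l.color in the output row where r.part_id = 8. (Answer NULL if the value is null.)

FULL OUTER JOIN keeps every row from both sides; unmatched rows get NULL for the other side's columns.
Matching on l.part_id = r.part_id.
Matched pairs: 2; unmatched l rows kept: 2; unmatched r rows kept: 2.

NULL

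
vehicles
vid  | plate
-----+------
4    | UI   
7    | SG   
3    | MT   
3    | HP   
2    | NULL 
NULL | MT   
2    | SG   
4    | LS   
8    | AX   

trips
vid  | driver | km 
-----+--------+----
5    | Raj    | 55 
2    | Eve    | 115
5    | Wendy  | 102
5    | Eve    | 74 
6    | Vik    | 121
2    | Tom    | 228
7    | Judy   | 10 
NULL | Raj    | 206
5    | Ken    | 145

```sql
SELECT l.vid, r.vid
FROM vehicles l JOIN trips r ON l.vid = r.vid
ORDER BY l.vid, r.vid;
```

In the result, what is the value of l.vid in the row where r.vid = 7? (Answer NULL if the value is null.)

7

INNER JOIN keeps only pairs where the ON condition holds.
Matching on l.vid = r.vid. A NULL in a compared column never satisfies the condition.
Matched pairs: 5.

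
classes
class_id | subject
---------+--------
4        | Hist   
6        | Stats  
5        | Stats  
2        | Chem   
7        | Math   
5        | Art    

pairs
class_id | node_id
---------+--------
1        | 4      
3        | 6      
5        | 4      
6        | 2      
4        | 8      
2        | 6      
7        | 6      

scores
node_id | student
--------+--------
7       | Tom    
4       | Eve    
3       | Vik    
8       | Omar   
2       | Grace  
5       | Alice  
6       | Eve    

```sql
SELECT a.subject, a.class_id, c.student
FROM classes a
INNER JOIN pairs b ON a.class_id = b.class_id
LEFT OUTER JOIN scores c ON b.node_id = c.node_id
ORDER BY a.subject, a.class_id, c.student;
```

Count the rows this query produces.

Joins associate left-to-right: classes INNER JOIN pairs on class_id gives 6 intermediate row(s).
Then LEFT JOIN `scores c` on node_id: each of those 6 rows is kept; rows whose b.node_id has no match in c get NULL for c's columns.
Result: 6 row(s).

6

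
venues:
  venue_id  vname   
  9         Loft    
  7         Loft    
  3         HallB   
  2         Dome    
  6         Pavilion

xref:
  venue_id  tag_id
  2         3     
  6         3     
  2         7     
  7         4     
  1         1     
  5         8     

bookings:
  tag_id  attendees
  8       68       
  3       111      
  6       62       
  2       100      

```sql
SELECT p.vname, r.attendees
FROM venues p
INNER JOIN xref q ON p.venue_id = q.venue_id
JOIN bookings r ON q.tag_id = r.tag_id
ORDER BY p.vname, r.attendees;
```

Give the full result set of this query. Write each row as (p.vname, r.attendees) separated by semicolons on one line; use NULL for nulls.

Step 1 — p INNER JOIN q on venue_id → 4 row(s).
Then INNER JOIN `bookings r` on tag_id: keep only rows whose q.tag_id appears in r.

(Dome, 111); (Pavilion, 111)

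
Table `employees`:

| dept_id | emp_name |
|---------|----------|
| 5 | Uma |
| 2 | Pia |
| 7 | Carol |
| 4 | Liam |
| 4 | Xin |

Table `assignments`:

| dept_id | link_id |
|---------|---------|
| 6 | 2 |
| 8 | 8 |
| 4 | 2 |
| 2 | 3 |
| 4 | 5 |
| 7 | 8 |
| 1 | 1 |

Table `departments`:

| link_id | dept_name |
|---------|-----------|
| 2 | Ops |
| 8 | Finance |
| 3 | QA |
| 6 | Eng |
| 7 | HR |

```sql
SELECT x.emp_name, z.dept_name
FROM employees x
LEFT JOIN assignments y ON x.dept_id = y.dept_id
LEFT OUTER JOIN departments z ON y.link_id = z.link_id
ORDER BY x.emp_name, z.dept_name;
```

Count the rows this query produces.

7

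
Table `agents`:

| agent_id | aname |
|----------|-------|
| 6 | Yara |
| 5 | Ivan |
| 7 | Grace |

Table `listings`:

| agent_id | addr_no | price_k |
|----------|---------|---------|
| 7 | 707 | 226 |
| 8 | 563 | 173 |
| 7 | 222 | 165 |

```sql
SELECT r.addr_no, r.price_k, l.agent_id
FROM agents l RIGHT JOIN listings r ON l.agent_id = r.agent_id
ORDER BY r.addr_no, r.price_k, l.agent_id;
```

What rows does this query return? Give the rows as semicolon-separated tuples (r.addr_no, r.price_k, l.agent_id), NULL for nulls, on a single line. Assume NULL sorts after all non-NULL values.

(222, 165, 7); (563, 173, NULL); (707, 226, 7)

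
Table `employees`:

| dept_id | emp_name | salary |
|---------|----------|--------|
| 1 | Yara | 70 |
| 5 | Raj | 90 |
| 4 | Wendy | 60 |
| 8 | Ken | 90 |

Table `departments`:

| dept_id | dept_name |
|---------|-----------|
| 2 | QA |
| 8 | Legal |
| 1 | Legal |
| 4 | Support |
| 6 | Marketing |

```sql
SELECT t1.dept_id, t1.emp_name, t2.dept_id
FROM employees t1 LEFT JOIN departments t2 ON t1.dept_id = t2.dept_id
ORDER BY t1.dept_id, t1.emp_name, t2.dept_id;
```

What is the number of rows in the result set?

LEFT JOIN keeps every row from `employees`; unmatched rows get NULL for `departments`'s columns.
Matching on t1.dept_id = t2.dept_id.
Matched pairs: 3; unmatched t1 rows kept: 1.
Total: 3 matched + 1 padded = 4 rows.

4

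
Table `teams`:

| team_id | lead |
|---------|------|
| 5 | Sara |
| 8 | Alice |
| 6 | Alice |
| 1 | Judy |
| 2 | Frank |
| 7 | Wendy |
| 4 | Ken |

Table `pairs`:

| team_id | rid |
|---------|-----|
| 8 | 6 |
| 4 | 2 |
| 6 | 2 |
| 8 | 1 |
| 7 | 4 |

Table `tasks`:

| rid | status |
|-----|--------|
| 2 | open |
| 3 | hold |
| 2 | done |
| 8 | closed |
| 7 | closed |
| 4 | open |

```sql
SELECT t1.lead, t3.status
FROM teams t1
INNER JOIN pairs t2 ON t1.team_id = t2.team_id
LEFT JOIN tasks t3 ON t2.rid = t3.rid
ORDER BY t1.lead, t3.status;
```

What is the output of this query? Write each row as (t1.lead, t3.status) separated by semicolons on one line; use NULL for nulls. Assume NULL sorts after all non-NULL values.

(Alice, done); (Alice, open); (Alice, NULL); (Alice, NULL); (Ken, done); (Ken, open); (Wendy, open)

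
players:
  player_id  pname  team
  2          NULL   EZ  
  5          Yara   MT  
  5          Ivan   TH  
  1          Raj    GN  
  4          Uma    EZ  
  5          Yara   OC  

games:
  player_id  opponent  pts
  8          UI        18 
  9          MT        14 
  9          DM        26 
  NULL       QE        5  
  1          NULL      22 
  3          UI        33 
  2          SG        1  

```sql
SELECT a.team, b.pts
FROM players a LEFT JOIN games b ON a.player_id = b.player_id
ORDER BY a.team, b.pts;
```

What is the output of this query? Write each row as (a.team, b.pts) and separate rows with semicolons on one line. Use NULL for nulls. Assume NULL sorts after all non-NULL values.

(EZ, 1); (EZ, NULL); (GN, 22); (MT, NULL); (OC, NULL); (TH, NULL)

LEFT JOIN keeps every row from `players`; unmatched rows get NULL for `games`'s columns.
Matching on a.player_id = b.player_id. A NULL in a compared column never satisfies the condition.
- player_id=2: 1 matching b row(s), so 1 row(s) emitted.
- player_id=5: no b row matches, row kept with b columns NULL.
- player_id=5: no b row matches, row kept with b columns NULL.
- player_id=1: 1 matching b row(s), so 1 row(s) emitted.
- player_id=4: no b row matches, row kept with b columns NULL.
- player_id=5: no b row matches, row kept with b columns NULL.
After projecting and ordering:
a.team | b.pts
EZ | 1
EZ | NULL
GN | 22
MT | NULL
OC | NULL
TH | NULL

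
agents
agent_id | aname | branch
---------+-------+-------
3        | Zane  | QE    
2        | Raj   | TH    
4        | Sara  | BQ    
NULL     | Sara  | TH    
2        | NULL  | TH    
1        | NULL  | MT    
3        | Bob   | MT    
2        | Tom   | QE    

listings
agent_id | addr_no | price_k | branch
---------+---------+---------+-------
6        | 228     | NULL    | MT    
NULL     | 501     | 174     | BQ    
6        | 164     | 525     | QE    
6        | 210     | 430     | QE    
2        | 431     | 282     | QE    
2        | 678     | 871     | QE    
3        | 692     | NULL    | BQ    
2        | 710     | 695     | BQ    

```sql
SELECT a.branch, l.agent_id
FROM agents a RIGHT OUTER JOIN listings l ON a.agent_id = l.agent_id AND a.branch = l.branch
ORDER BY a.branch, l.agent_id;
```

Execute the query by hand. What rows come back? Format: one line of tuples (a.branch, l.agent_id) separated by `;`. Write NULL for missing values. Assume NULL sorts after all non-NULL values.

(QE, 2); (QE, 2); (NULL, 2); (NULL, 3); (NULL, 6); (NULL, 6); (NULL, 6); (NULL, NULL)

RIGHT JOIN keeps every row from `listings`; unmatched rows get NULL for `agents`'s columns.
Matching on a.agent_id = l.agent_id AND a.branch = l.branch. A NULL in a compared column never satisfies the condition.
- agent_id=3, branch=QE: no matching l row.
- agent_id=2, branch=TH: no matching l row.
- agent_id=4, branch=BQ: no matching l row.
- agent_id=NULL, branch=TH: no matching l row.
- agent_id=2, branch=TH: no matching l row.
- agent_id=1, branch=MT: no matching l row.
- agent_id=3, branch=MT: no matching l row.
- agent_id=2, branch=QE: 2 matching l row(s), so 2 row(s) emitted.
- 6 l row(s) had no a match → kept, a columns NULL.
After projecting and ordering:
a.branch | l.agent_id
QE | 2
QE | 2
NULL | 2
NULL | 3
NULL | 6
NULL | 6
NULL | 6
NULL | NULL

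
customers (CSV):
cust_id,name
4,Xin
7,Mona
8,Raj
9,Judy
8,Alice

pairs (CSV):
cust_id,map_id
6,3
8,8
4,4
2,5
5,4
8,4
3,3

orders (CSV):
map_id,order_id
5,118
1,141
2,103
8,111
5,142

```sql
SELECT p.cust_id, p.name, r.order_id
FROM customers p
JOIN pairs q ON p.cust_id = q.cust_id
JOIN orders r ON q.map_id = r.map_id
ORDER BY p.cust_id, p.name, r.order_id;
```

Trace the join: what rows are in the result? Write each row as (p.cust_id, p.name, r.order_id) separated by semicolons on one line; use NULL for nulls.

Evaluate left to right. First `customers p INNER JOIN pairs q` on cust_id: 5 row(s).
Then INNER JOIN `orders r` on map_id: keep only rows whose q.map_id appears in r.

(8, Alice, 111); (8, Raj, 111)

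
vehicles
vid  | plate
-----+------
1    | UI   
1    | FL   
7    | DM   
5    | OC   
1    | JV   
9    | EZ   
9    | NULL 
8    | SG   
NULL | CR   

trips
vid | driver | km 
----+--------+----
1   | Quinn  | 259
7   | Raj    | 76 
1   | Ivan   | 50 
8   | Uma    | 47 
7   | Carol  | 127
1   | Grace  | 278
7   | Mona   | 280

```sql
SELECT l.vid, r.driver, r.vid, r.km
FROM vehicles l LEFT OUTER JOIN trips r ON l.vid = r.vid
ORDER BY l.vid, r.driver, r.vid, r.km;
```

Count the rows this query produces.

17

LEFT JOIN keeps every row from `vehicles`; unmatched rows get NULL for `trips`'s columns.
Matching on l.vid = r.vid. A NULL in a compared column never satisfies the condition.
- l[0] vid=1 → 3 match(es) in r → 3 row(s).
- l[1] vid=1 → 3 match(es) in r → 3 row(s).
- l[2] vid=7 → 3 match(es) in r → 3 row(s).
- l[3] vid=5 → no match; kept with NULLs on the r side.
- l[4] vid=1 → 3 match(es) in r → 3 row(s).
- l[5] vid=9 → no match; kept with NULLs on the r side.
- l[6] vid=9 → no match; kept with NULLs on the r side.
- l[7] vid=8 → 1 match(es) in r → 1 row(s).
- l[8] vid=NULL → no match; kept with NULLs on the r side.
Total: 13 matched + 4 padded = 17 rows.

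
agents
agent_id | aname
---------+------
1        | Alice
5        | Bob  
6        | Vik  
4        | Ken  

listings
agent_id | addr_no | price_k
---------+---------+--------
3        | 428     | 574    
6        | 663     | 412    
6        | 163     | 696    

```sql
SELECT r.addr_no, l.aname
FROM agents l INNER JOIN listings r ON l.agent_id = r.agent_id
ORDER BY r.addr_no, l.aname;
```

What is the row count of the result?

2

INNER JOIN keeps only pairs where the ON condition holds.
Matching on l.agent_id = r.agent_id.
- l row (agent_id=1): no match → dropped.
- l row (agent_id=5): no match → dropped.
- l row (agent_id=6): matches 2 r row(s) → 2 output row(s).
- l row (agent_id=4): no match → dropped.
Total: 2 rows.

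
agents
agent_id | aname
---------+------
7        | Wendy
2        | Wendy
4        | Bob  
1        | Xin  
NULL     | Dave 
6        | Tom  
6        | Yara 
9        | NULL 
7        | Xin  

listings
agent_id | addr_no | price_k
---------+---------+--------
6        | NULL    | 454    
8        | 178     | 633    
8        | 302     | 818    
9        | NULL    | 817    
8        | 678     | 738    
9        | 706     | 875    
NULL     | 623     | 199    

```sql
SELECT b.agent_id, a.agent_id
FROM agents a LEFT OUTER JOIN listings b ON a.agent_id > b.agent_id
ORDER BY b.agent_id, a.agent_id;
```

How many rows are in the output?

LEFT JOIN keeps every row from `agents`; unmatched rows get NULL for `listings`'s columns.
Matching on a.agent_id > b.agent_id. A NULL in a compared column never satisfies the condition.
- a (agent_id=7) pairs with 1 row(s) of b.
- a (agent_id=2) has no partner → padded with NULL.
- a (agent_id=4) has no partner → padded with NULL.
- a (agent_id=1) has no partner → padded with NULL.
- a (agent_id=NULL) has no partner → padded with NULL.
- a (agent_id=6) has no partner → padded with NULL.
- a (agent_id=6) has no partner → padded with NULL.
- a (agent_id=9) pairs with 4 row(s) of b.
- a (agent_id=7) pairs with 1 row(s) of b.
Total: 6 matched + 6 padded = 12 rows.

12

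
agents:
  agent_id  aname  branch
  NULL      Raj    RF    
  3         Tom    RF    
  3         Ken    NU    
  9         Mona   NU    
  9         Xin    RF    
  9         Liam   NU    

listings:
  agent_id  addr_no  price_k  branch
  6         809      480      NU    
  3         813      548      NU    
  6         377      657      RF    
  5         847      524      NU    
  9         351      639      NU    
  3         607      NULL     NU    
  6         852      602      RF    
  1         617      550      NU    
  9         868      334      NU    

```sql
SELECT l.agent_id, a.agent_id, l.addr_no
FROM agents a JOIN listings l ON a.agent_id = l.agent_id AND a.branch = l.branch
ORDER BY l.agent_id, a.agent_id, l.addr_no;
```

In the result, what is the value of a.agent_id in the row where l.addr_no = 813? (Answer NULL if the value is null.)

3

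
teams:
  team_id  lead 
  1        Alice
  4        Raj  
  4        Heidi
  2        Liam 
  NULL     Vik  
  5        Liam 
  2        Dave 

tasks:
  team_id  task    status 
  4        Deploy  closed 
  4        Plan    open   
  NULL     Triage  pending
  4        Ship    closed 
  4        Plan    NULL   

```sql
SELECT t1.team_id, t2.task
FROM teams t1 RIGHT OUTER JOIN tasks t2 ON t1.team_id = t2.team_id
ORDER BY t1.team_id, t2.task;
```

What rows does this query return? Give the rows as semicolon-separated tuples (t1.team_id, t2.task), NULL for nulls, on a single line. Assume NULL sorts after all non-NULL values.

(4, Deploy); (4, Deploy); (4, Plan); (4, Plan); (4, Plan); (4, Plan); (4, Ship); (4, Ship); (NULL, Triage)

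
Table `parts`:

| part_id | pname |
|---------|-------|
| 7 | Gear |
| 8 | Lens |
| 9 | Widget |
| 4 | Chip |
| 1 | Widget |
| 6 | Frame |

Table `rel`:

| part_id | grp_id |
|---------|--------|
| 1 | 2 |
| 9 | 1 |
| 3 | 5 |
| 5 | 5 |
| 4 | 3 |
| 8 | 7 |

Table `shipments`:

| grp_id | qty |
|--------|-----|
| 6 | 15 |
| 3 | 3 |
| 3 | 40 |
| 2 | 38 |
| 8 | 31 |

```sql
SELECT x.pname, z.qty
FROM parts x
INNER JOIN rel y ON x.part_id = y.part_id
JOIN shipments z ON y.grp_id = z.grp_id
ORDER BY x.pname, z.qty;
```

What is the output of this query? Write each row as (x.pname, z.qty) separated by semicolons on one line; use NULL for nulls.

(Chip, 3); (Chip, 40); (Widget, 38)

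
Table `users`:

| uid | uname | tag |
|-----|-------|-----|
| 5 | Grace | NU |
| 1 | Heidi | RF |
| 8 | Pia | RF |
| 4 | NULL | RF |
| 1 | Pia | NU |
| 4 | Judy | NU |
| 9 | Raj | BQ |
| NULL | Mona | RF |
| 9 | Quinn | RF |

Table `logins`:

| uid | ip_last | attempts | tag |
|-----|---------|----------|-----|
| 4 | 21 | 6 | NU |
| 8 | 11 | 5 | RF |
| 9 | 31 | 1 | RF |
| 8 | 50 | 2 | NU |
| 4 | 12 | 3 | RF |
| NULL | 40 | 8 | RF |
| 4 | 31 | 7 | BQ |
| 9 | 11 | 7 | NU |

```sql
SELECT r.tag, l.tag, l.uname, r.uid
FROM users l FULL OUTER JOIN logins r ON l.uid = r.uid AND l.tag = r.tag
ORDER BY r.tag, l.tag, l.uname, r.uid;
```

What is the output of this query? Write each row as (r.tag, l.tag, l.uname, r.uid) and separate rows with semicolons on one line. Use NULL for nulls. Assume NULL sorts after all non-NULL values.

FULL OUTER JOIN keeps every row from both sides; unmatched rows get NULL for the other side's columns.
Matching on l.uid = r.uid AND l.tag = r.tag. A NULL in a compared column never satisfies the condition.
- l (uid=5, tag=NU) has no partner → padded with NULL.
- l (uid=1, tag=RF) has no partner → padded with NULL.
- l (uid=8, tag=RF) pairs with 1 row(s) of r.
- l (uid=4, tag=RF) pairs with 1 row(s) of r.
- l (uid=1, tag=NU) has no partner → padded with NULL.
- l (uid=4, tag=NU) pairs with 1 row(s) of r.
- l (uid=9, tag=BQ) has no partner → padded with NULL.
- l (uid=NULL, tag=RF) has no partner → padded with NULL.
- l (uid=9, tag=RF) pairs with 1 row(s) of r.
- 4 r row(s) had no l match → kept, l columns NULL.

(BQ, NULL, NULL, 4); (NU, NU, Judy, 4); (NU, NULL, NULL, 8); (NU, NULL, NULL, 9); (RF, RF, Pia, 8); (RF, RF, Quinn, 9); (RF, RF, NULL, 4); (RF, NULL, NULL, NULL); (NULL, BQ, Raj, NULL); (NULL, NU, Grace, NULL); (NULL, NU, Pia, NULL); (NULL, RF, Heidi, NULL); (NULL, RF, Mona, NULL)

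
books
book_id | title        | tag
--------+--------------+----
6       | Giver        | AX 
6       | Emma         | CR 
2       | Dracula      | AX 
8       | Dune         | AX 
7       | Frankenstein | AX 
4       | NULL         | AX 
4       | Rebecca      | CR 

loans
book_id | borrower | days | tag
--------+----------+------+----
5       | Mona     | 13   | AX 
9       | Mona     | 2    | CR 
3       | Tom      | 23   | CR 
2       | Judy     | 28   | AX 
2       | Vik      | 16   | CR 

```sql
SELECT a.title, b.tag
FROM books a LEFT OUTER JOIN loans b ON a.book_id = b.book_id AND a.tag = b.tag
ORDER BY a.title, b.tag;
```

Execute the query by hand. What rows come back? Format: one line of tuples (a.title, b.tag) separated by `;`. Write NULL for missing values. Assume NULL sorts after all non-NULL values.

(Dracula, AX); (Dune, NULL); (Emma, NULL); (Frankenstein, NULL); (Giver, NULL); (Rebecca, NULL); (NULL, NULL)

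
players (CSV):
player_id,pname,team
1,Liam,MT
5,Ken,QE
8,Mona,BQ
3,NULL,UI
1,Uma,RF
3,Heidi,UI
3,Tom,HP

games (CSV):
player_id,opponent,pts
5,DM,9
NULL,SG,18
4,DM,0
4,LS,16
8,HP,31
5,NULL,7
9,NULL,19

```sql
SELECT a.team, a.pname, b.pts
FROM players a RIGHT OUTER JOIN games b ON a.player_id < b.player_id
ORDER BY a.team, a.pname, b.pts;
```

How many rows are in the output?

RIGHT JOIN keeps every row from `games`; unmatched rows get NULL for `players`'s columns.
Matching on a.player_id < b.player_id. A NULL in a compared column never satisfies the condition.
Matched pairs: 33; unmatched b rows kept: 1.
Total: 33 matched + 1 padded = 34 rows.

34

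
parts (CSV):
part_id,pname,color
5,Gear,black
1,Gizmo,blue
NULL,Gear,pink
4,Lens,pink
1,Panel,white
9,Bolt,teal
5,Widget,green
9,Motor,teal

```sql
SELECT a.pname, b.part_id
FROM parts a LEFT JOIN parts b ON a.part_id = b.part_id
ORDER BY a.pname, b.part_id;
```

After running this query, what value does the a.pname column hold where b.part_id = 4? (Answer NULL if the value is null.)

Lens

LEFT JOIN keeps every row from `parts a`; unmatched rows get NULL for `parts b`'s columns.
Matching on a.part_id = b.part_id. A NULL in a compared column never satisfies the condition.
- a row (part_id=5): matches 2 b row(s) → 2 output row(s).
- a row (part_id=1): matches 2 b row(s) → 2 output row(s).
- a row (part_id=NULL): no match → kept, b columns NULL.
- a row (part_id=4): matches 1 b row(s) → 1 output row(s).
- a row (part_id=1): matches 2 b row(s) → 2 output row(s).
- a row (part_id=9): matches 2 b row(s) → 2 output row(s).
- a row (part_id=5): matches 2 b row(s) → 2 output row(s).
- a row (part_id=9): matches 2 b row(s) → 2 output row(s).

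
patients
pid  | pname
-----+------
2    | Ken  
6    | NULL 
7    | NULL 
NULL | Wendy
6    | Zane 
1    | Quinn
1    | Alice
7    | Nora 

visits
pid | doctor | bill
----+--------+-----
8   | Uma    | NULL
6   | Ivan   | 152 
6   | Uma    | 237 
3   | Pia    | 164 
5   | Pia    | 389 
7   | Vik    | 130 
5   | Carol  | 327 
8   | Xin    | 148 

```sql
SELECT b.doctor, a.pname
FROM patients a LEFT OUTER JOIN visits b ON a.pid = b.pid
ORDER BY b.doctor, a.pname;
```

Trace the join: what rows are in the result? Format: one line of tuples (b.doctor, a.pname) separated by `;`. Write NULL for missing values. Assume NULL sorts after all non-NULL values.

(Ivan, Zane); (Ivan, NULL); (Uma, Zane); (Uma, NULL); (Vik, Nora); (Vik, NULL); (NULL, Alice); (NULL, Ken); (NULL, Quinn); (NULL, Wendy)

LEFT JOIN keeps every row from `patients`; unmatched rows get NULL for `visits`'s columns.
Matching on a.pid = b.pid. A NULL in a compared column never satisfies the condition.
- a (pid=2) has no partner → padded with NULL.
- a (pid=6) pairs with 2 row(s) of b.
- a (pid=7) pairs with 1 row(s) of b.
- a (pid=NULL) has no partner → padded with NULL.
- a (pid=6) pairs with 2 row(s) of b.
- a (pid=1) has no partner → padded with NULL.
- a (pid=1) has no partner → padded with NULL.
- a (pid=7) pairs with 1 row(s) of b.
After projecting and ordering:
b.doctor | a.pname
Ivan | Zane
Ivan | NULL
Uma | Zane
Uma | NULL
Vik | Nora
Vik | NULL
NULL | Alice
NULL | Ken
NULL | Quinn
NULL | Wendy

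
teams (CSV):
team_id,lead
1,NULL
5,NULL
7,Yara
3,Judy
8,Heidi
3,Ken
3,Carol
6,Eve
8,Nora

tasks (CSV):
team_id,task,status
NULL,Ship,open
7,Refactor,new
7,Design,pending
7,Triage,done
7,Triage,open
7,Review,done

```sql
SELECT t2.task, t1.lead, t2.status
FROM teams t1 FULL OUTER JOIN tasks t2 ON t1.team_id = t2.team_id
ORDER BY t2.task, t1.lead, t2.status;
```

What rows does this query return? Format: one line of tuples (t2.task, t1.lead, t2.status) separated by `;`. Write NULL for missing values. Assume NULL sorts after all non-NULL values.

FULL OUTER JOIN keeps every row from both sides; unmatched rows get NULL for the other side's columns.
Matching on t1.team_id = t2.team_id. A NULL in a compared column never satisfies the condition.
- team_id=1: no t2 row matches, row kept with t2 columns NULL.
- team_id=5: no t2 row matches, row kept with t2 columns NULL.
- team_id=7: 5 matching t2 row(s), so 5 row(s) emitted.
- team_id=3: no t2 row matches, row kept with t2 columns NULL.
- team_id=8: no t2 row matches, row kept with t2 columns NULL.
- team_id=3: no t2 row matches, row kept with t2 columns NULL.
- team_id=3: no t2 row matches, row kept with t2 columns NULL.
- team_id=6: no t2 row matches, row kept with t2 columns NULL.
- team_id=8: no t2 row matches, row kept with t2 columns NULL.
- 1 row(s) from t2 found no t1 partner → padded with NULL.

(Design, Yara, pending); (Refactor, Yara, new); (Review, Yara, done); (Ship, NULL, open); (Triage, Yara, done); (Triage, Yara, open); (NULL, Carol, NULL); (NULL, Eve, NULL); (NULL, Heidi, NULL); (NULL, Judy, NULL); (NULL, Ken, NULL); (NULL, Nora, NULL); (NULL, NULL, NULL); (NULL, NULL, NULL)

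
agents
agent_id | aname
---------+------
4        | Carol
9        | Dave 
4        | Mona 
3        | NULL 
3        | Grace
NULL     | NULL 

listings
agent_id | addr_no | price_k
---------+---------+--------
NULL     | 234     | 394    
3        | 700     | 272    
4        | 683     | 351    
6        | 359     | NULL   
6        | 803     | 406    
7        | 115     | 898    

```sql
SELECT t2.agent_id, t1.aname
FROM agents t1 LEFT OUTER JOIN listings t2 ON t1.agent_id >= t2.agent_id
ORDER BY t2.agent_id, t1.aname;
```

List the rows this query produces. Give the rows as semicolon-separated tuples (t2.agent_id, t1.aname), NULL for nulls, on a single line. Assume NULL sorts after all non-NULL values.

LEFT JOIN keeps every row from `agents`; unmatched rows get NULL for `listings`'s columns.
Matching on t1.agent_id >= t2.agent_id. A NULL in a compared column never satisfies the condition.
- t1 (agent_id=4) pairs with 2 row(s) of t2.
- t1 (agent_id=9) pairs with 5 row(s) of t2.
- t1 (agent_id=4) pairs with 2 row(s) of t2.
- t1 (agent_id=3) pairs with 1 row(s) of t2.
- t1 (agent_id=3) pairs with 1 row(s) of t2.
- t1 (agent_id=NULL) has no partner → padded with NULL.

(3, Carol); (3, Dave); (3, Grace); (3, Mona); (3, NULL); (4, Carol); (4, Dave); (4, Mona); (6, Dave); (6, Dave); (7, Dave); (NULL, NULL)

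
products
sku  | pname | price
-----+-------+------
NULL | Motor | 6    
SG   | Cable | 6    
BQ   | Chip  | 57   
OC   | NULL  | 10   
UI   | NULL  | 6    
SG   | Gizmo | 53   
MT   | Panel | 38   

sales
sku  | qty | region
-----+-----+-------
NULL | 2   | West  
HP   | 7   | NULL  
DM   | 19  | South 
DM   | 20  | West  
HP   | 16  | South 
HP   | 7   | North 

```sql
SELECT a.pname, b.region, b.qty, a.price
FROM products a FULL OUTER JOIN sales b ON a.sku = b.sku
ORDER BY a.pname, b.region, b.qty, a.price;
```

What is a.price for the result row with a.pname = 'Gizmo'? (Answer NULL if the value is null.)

53

FULL OUTER JOIN keeps every row from both sides; unmatched rows get NULL for the other side's columns.
Matching on a.sku = b.sku. A NULL in a compared column never satisfies the condition.
Matched pairs: 0; unmatched a rows kept: 7; unmatched b rows kept: 6.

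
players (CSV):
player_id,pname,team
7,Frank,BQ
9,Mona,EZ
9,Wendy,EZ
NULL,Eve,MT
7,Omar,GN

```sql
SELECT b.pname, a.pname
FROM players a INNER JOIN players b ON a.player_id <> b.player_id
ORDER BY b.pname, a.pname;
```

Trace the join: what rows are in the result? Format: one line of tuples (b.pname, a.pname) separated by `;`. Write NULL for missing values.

(Frank, Mona); (Frank, Wendy); (Mona, Frank); (Mona, Omar); (Omar, Mona); (Omar, Wendy); (Wendy, Frank); (Wendy, Omar)

INNER JOIN keeps only pairs where the ON condition holds.
Matching on a.player_id <> b.player_id. A NULL in a compared column never satisfies the condition.
Matched pairs: 8.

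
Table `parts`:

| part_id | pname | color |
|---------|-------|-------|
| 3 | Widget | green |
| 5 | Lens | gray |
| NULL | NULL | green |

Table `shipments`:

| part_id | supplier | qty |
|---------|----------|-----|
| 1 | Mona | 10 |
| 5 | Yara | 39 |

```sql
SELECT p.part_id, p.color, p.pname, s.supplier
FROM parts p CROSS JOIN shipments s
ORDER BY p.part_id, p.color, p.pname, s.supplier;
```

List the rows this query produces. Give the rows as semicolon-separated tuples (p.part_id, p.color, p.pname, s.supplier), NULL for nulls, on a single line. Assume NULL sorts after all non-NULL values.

CROSS JOIN pairs every row of `parts` with every row of `shipments`: 3 × 2 = 6 rows.
After projecting and ordering:
p.part_id | p.color | p.pname | s.supplier
3 | green | Widget | Mona
3 | green | Widget | Yara
5 | gray | Lens | Mona
5 | gray | Lens | Yara
NULL | green | NULL | Mona
NULL | green | NULL | Yara

(3, green, Widget, Mona); (3, green, Widget, Yara); (5, gray, Lens, Mona); (5, gray, Lens, Yara); (NULL, green, NULL, Mona); (NULL, green, NULL, Yara)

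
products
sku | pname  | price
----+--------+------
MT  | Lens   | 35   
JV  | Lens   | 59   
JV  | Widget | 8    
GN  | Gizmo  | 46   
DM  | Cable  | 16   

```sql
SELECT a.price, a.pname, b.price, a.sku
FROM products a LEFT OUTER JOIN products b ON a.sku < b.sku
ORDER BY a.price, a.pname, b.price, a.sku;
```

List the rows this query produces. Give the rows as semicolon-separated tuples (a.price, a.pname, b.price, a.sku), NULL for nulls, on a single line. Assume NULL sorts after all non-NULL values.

LEFT JOIN keeps every row from `products a`; unmatched rows get NULL for `products b`'s columns.
Matching on a.sku < b.sku.
- a (sku=MT) has no partner → padded with NULL.
- a (sku=JV) pairs with 1 row(s) of b.
- a (sku=JV) pairs with 1 row(s) of b.
- a (sku=GN) pairs with 3 row(s) of b.
- a (sku=DM) pairs with 4 row(s) of b.
After projecting and ordering:
a.price | a.pname | b.price | a.sku
8 | Widget | 35 | JV
16 | Cable | 8 | DM
16 | Cable | 35 | DM
16 | Cable | 46 | DM
16 | Cable | 59 | DM
35 | Lens | NULL | MT
46 | Gizmo | 8 | GN
46 | Gizmo | 35 | GN
46 | Gizmo | 59 | GN
59 | Lens | 35 | JV

(8, Widget, 35, JV); (16, Cable, 8, DM); (16, Cable, 35, DM); (16, Cable, 46, DM); (16, Cable, 59, DM); (35, Lens, NULL, MT); (46, Gizmo, 8, GN); (46, Gizmo, 35, GN); (46, Gizmo, 59, GN); (59, Lens, 35, JV)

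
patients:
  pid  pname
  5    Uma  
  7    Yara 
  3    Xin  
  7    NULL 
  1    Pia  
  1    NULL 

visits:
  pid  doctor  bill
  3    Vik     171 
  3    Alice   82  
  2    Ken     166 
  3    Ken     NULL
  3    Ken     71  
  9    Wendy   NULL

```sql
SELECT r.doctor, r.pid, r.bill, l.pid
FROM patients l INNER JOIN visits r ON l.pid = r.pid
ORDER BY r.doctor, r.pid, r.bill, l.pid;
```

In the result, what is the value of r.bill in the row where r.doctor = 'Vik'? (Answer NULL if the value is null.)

171

INNER JOIN keeps only pairs where the ON condition holds.
Matching on l.pid = r.pid.
- l row (pid=5): no match → dropped.
- l row (pid=7): no match → dropped.
- l row (pid=3): matches 4 r row(s) → 4 output row(s).
- l row (pid=7): no match → dropped.
- l row (pid=1): no match → dropped.
- l row (pid=1): no match → dropped.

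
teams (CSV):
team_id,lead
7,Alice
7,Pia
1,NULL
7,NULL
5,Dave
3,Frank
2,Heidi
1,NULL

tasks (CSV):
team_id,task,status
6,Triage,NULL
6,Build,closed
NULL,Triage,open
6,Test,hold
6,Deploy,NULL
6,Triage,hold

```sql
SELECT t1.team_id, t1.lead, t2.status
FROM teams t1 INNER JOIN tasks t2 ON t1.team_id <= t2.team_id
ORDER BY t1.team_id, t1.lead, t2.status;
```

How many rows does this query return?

25

INNER JOIN keeps only pairs where the ON condition holds.
Matching on t1.team_id <= t2.team_id. A NULL in a compared column never satisfies the condition.
- t1[0] team_id=7 → no match; dropped.
- t1[1] team_id=7 → no match; dropped.
- t1[2] team_id=1 → 5 match(es) in t2 → 5 row(s).
- t1[3] team_id=7 → no match; dropped.
- t1[4] team_id=5 → 5 match(es) in t2 → 5 row(s).
- t1[5] team_id=3 → 5 match(es) in t2 → 5 row(s).
- t1[6] team_id=2 → 5 match(es) in t2 → 5 row(s).
- t1[7] team_id=1 → 5 match(es) in t2 → 5 row(s).
Total: 25 rows.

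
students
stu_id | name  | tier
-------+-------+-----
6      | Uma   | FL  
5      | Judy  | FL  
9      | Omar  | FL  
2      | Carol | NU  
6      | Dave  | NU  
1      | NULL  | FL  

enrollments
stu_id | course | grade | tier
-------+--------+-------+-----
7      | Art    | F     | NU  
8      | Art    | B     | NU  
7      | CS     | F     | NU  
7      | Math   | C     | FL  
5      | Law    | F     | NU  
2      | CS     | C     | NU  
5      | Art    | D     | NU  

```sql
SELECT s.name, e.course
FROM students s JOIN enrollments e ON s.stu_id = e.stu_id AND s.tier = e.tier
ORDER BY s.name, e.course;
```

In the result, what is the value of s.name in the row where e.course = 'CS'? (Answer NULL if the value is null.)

Carol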